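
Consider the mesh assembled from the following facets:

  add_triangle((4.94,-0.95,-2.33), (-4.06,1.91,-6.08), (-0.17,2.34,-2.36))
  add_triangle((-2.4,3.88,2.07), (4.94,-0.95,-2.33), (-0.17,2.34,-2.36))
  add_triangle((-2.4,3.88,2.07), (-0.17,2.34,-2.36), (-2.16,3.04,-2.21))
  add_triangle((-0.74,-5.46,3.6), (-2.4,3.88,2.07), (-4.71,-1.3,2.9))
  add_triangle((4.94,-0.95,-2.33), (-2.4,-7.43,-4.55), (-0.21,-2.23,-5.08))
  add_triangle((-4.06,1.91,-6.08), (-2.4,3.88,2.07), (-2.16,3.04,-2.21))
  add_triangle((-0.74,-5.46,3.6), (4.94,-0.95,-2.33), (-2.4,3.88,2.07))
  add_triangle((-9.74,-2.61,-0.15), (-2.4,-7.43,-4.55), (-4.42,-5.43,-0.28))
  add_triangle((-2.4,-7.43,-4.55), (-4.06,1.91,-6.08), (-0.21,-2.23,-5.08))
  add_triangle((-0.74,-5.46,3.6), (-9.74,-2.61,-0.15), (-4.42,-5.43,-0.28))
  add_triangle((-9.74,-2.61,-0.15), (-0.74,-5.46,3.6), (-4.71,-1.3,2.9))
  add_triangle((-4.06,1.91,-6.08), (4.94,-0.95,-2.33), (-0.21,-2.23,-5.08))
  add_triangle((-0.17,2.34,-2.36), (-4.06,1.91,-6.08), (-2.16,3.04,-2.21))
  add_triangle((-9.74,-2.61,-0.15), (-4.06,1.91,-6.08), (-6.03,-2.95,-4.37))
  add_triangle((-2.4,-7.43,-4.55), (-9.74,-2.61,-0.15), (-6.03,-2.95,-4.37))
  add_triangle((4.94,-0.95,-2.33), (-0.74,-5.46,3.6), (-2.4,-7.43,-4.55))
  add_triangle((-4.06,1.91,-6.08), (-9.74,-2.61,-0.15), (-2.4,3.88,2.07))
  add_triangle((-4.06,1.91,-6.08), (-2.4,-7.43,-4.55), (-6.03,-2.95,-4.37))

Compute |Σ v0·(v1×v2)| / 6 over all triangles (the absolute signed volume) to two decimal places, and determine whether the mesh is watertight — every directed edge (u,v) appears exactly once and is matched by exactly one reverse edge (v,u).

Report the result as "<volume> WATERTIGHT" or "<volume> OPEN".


Per-triangle v0·(v1×v2)/6:
  t1: +12.9191
  t2: +8.6499
  t3: +3.8178
  t4: +13.6559
  t5: +23.0289
  t6: +5.8494
  t7: +13.4766
  t8: +28.7690
  t9: +26.0938
  t10: +26.6999
  t11: +25.1679
  t12: +19.7599
  t13: +4.4503
  t14: +33.8479
  t15: +37.3485
  t16: +47.3313
  t17: +54.4374
  t18: +30.7329
Σ = +416.0365 → |volume| = 416.04

Directed edges: 54 total; 6 unmatched, e.g. (-2.4,3.88,2.07)→(-4.71,-1.3,2.9) → open.

416.04 OPEN


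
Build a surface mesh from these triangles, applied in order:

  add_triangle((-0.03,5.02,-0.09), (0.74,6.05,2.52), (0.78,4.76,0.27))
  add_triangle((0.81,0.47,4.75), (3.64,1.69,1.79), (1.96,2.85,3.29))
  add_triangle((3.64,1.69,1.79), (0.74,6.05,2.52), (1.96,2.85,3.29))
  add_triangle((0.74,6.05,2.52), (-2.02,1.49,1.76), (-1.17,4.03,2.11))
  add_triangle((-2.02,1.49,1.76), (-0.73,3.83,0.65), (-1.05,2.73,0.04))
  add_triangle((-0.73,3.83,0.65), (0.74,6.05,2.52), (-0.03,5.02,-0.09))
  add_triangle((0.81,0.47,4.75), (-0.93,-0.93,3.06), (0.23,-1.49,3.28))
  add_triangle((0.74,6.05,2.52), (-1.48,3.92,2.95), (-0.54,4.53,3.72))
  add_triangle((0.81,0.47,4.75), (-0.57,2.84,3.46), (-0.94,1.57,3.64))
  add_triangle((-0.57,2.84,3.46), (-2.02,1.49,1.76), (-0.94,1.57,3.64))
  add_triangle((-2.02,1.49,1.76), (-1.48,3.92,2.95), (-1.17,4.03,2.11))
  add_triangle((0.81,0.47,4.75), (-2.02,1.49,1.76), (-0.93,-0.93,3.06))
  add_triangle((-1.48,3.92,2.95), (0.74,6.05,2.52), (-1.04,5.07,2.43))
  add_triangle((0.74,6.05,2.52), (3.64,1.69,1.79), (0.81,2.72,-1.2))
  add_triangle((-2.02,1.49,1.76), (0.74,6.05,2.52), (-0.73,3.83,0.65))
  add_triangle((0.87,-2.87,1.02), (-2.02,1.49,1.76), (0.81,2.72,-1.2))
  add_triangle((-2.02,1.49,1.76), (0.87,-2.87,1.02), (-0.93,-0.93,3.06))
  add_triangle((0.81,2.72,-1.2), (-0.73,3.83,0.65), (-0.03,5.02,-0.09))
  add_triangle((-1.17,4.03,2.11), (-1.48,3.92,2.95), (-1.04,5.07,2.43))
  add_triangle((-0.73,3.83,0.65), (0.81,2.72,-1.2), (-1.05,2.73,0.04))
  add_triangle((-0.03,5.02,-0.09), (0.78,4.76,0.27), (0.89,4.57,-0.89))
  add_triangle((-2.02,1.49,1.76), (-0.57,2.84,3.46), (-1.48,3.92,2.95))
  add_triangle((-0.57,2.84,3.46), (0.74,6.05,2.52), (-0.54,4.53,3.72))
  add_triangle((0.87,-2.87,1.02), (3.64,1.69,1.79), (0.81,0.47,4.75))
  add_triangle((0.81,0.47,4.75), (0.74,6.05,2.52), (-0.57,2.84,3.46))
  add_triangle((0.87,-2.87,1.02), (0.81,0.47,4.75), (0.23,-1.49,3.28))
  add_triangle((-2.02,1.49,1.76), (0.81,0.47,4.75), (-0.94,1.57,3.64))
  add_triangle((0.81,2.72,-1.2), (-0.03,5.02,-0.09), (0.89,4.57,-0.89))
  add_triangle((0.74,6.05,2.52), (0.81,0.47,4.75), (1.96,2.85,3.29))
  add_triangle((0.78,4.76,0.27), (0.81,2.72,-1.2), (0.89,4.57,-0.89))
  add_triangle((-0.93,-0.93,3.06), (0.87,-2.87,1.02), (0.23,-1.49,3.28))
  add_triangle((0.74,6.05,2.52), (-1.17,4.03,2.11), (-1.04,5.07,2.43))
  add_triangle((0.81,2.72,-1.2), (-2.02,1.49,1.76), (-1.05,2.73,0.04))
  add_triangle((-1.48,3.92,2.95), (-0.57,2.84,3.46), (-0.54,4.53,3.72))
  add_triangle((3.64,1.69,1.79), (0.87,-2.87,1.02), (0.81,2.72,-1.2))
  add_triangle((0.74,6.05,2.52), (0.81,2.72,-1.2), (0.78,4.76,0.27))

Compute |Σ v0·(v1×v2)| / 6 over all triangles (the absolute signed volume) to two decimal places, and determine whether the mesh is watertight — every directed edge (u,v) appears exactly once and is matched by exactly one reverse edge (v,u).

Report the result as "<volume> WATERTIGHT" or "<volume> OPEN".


70.48 WATERTIGHT

Per-triangle v0·(v1×v2)/6:
  t1: +1.5471
  t2: +4.9891
  t3: +5.5153
  t4: -0.9525
  t5: +0.9787
  t6: +2.0217
  t7: +1.7641
  t8: +2.1687
  t9: +1.9750
  t10: +1.4233
  t11: +0.7320
  t12: +3.7767
  t13: +1.5763
  t14: +8.5992
  t15: +3.4760
  t16: -1.6151
  t17: +0.7204
  t18: +0.1843
  t19: +0.2088
  t20: +0.9208
  t21: +0.8193
  t22: +1.4691
  t23: +0.8164
  t24: +8.6770
  t25: +5.9405
  t26: +1.7745
  t27: +0.5964
  t28: +0.3249
  t29: +5.8042
  t30: +0.1805
  t31: +1.3050
  t32: -0.1886
  t33: -0.6517
  t34: +0.9093
  t35: +2.3325
  t36: +0.3590
Σ = +70.4783 → |volume| = 70.48

Directed edges: 108 total, each appears once with its reverse present → watertight.


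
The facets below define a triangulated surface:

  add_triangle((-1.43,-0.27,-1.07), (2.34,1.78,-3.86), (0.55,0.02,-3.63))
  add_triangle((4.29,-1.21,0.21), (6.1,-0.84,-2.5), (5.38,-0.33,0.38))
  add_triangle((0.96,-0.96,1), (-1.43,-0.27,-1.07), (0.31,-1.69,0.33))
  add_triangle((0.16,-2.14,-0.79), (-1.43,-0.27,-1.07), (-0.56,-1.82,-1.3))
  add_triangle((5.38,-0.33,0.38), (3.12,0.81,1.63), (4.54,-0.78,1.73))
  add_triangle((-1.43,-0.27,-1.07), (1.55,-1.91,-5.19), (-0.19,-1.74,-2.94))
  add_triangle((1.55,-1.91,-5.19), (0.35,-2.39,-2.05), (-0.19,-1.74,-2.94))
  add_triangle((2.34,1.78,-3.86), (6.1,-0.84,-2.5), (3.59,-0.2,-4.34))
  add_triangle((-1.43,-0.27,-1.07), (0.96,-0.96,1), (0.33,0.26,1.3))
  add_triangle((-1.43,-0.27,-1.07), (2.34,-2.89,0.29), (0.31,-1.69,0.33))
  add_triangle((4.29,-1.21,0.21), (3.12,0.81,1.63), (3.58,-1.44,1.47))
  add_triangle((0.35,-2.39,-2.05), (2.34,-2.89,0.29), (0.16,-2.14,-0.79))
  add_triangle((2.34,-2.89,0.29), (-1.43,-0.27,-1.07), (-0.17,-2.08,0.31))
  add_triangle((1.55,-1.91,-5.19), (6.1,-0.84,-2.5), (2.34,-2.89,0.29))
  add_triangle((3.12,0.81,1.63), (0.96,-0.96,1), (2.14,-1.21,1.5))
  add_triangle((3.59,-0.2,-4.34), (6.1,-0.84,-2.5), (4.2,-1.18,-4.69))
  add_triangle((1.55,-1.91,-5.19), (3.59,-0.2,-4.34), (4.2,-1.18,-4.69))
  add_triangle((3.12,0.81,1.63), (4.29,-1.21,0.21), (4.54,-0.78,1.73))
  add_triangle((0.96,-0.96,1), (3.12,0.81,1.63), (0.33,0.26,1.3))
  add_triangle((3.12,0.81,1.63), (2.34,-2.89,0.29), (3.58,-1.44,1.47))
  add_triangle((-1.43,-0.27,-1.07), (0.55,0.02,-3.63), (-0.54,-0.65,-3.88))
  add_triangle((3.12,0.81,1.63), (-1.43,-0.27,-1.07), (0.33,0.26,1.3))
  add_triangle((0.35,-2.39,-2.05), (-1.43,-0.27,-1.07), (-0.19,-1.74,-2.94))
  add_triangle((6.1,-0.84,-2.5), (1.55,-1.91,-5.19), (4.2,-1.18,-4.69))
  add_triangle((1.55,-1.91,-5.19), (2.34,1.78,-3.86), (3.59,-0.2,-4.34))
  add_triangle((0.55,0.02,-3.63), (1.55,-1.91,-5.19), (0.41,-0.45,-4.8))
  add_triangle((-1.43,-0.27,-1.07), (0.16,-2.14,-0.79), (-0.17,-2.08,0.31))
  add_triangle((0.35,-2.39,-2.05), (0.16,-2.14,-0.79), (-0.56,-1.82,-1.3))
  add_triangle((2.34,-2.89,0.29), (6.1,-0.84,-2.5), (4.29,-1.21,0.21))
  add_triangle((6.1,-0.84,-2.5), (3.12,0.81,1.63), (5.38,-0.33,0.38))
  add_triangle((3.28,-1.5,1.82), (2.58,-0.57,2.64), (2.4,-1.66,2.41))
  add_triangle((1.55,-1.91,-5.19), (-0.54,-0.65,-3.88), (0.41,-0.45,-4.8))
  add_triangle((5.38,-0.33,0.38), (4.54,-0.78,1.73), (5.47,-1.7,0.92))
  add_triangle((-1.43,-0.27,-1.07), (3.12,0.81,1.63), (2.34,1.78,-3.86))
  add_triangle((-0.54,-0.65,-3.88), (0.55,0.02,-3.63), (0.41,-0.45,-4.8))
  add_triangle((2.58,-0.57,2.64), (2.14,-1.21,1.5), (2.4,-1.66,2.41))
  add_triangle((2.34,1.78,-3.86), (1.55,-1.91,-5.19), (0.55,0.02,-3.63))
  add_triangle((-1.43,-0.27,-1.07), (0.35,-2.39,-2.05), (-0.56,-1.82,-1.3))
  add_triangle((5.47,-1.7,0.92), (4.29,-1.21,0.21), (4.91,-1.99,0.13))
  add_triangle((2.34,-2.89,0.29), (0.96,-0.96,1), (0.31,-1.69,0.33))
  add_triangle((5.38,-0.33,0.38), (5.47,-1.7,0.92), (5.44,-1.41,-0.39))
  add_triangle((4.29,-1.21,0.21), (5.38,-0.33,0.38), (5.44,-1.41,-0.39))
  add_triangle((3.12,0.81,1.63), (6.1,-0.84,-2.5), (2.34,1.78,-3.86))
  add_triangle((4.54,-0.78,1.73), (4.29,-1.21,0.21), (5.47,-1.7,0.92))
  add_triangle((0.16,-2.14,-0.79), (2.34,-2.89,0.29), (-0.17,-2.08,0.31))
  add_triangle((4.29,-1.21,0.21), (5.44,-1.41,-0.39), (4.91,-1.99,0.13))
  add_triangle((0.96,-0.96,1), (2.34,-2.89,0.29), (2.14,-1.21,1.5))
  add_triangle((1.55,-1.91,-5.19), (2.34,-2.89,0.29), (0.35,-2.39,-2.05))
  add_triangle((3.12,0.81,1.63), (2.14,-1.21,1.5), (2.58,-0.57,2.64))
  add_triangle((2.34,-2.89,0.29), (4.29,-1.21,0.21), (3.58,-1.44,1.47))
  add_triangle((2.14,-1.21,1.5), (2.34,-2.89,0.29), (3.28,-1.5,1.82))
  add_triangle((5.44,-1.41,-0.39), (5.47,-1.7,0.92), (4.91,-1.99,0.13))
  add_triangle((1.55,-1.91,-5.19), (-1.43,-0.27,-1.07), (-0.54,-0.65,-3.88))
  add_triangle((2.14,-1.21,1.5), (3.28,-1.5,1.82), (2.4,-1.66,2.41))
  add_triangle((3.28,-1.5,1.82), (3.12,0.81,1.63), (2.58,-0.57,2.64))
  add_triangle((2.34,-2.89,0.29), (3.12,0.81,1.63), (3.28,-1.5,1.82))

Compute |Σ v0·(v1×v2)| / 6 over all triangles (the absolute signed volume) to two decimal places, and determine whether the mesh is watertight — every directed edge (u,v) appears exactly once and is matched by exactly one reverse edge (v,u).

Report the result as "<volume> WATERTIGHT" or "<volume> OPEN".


79.85 WATERTIGHT

Per-triangle v0·(v1×v2)/6:
  t1: +1.4011
  t2: +2.4495
  t3: +0.0907
  t4: +0.0840
  t5: +1.8993
  t6: +1.1102
  t7: +1.3618
  t8: +5.2630
  t9: +0.2997
  t10: +0.6867
  t11: +2.0190
  t12: +0.9675
  t13: -1.0602
  t14: +14.0448
  t15: +0.2174
  t16: +2.6431
  t17: +2.2998
  t18: -1.2932
  t19: +0.7542
  t20: -0.4209
  t21: +0.4584
  t22: +0.0886
  t23: +0.6988
  t24: +2.3345
  t25: +4.9156
  t26: +0.5922
  t27: +0.6702
  t28: +0.3283
  t29: +4.3518
  t30: +2.0428
  t31: +0.7310
  t32: +1.2458
  t33: +1.4843
  t34: +0.0707
  t35: +0.1962
  t36: -0.3206
  t37: +2.8711
  t38: +0.4289
  t39: -0.2946
  t40: +0.4748
  t41: +1.4623
  t42: -0.5676
  t43: +9.8728
  t44: -0.4029
  t45: +0.9740
  t46: -0.2938
  t47: +0.3837
  t48: +4.1128
  t49: -0.9400
  t50: +2.0104
  t51: +0.4385
  t52: +0.7301
  t53: +0.9954
  t54: +0.0403
  t55: +1.5114
  t56: +1.3338
Σ = +79.8477 → |volume| = 79.85

Directed edges: 168 total, each appears once with its reverse present → watertight.


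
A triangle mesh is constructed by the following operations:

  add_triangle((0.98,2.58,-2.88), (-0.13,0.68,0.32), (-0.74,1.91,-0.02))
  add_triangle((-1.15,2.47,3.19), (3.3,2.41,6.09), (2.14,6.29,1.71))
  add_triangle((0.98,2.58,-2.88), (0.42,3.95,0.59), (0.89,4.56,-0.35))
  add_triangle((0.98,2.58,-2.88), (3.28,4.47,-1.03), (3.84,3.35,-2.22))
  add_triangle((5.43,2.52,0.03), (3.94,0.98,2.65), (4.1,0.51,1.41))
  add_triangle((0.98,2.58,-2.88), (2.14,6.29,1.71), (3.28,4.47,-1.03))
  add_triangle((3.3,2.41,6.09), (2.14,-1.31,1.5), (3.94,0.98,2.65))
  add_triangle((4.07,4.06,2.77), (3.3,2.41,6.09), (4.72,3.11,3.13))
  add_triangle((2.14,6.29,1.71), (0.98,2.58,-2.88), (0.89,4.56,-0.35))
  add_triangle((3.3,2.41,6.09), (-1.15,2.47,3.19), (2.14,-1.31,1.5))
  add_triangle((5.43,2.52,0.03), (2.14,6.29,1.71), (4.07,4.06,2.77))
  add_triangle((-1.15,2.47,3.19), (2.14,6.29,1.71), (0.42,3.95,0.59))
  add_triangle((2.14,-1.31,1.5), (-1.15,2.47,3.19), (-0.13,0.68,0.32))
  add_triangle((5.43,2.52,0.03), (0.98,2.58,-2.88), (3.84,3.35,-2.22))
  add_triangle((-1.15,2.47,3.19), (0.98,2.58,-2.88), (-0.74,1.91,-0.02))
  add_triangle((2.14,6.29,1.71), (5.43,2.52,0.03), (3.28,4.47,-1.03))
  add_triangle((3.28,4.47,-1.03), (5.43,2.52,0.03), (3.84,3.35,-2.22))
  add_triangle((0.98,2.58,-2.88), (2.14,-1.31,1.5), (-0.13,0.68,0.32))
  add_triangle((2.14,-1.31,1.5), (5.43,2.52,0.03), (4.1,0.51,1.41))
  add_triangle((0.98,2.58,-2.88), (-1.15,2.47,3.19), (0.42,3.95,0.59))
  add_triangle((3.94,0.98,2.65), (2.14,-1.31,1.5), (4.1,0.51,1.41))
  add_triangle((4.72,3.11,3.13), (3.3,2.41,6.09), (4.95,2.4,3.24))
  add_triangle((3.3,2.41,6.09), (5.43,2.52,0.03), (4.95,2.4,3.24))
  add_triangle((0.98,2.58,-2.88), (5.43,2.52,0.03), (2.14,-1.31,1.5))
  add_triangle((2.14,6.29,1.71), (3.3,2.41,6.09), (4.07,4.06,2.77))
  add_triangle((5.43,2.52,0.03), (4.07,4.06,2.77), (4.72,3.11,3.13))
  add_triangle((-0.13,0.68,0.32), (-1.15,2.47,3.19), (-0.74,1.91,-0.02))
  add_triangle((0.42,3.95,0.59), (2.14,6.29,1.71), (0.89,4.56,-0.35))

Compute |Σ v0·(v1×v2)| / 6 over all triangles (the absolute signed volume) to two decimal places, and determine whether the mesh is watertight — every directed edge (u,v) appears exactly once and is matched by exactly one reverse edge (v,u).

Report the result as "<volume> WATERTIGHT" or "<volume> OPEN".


Per-triangle v0·(v1×v2)/6:
  t1: -0.3273
  t2: +17.8880
  t3: +0.3919
  t4: +3.3380
  t5: +2.2474
  t6: +6.3643
  t7: +4.7457
  t8: +4.2172
  t9: +2.6536
  t10: +3.9350
  t11: +9.8339
  t12: +3.4488
  t13: -0.5968
  t14: -0.2163
  t15: +1.8512
  t16: +9.5546
  t17: +4.4918
  t18: -1.2301
  t19: +1.0159
  t20: +1.7262
  t21: +1.6506
  t22: +2.6365
  t23: -1.9895
  t24: +3.1520
  t25: +10.9867
  t26: +3.8126
  t27: -0.1567
  t28: +1.2042
Σ = +96.6292 → |volume| = 96.63

Directed edges: 84 total; 6 unmatched, e.g. (5.43,2.52,0.03)→(3.94,0.98,2.65) → open.

96.63 OPEN


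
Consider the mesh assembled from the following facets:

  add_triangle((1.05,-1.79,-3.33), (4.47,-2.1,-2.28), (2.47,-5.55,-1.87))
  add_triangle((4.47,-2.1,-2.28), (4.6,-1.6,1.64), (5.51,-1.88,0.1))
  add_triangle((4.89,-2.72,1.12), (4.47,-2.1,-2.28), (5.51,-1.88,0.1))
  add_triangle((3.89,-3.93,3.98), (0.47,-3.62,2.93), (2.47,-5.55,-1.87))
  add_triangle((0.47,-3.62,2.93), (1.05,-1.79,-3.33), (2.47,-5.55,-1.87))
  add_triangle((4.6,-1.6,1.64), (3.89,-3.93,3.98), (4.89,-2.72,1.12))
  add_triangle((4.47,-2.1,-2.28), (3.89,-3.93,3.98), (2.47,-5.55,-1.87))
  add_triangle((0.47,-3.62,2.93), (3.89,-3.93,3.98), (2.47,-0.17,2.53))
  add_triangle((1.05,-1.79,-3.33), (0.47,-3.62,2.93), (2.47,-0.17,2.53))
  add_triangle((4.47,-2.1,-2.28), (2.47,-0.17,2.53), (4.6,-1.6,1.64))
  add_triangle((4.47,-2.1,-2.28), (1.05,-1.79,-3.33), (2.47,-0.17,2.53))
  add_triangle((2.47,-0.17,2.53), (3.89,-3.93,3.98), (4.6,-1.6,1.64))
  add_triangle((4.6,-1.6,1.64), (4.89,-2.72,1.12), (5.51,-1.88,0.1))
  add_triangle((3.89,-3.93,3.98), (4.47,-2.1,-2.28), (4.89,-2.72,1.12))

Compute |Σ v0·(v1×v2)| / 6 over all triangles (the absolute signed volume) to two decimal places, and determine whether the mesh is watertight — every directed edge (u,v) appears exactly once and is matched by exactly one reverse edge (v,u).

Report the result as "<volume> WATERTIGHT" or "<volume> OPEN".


Per-triangle v0·(v1×v2)/6:
  t1: +8.5491
  t2: -0.8878
  t3: +2.8245
  t4: +13.8165
  t5: +1.9056
  t6: +3.2577
  t7: +20.4600
  t8: +3.6982
  t9: -8.2380
  t10: +1.3571
  t11: -1.5993
  t12: +4.6287
  t13: +1.4742
  t14: +3.7830
Σ = +55.0295 → |volume| = 55.03

Directed edges: 42 total, each appears once with its reverse present → watertight.

55.03 WATERTIGHT


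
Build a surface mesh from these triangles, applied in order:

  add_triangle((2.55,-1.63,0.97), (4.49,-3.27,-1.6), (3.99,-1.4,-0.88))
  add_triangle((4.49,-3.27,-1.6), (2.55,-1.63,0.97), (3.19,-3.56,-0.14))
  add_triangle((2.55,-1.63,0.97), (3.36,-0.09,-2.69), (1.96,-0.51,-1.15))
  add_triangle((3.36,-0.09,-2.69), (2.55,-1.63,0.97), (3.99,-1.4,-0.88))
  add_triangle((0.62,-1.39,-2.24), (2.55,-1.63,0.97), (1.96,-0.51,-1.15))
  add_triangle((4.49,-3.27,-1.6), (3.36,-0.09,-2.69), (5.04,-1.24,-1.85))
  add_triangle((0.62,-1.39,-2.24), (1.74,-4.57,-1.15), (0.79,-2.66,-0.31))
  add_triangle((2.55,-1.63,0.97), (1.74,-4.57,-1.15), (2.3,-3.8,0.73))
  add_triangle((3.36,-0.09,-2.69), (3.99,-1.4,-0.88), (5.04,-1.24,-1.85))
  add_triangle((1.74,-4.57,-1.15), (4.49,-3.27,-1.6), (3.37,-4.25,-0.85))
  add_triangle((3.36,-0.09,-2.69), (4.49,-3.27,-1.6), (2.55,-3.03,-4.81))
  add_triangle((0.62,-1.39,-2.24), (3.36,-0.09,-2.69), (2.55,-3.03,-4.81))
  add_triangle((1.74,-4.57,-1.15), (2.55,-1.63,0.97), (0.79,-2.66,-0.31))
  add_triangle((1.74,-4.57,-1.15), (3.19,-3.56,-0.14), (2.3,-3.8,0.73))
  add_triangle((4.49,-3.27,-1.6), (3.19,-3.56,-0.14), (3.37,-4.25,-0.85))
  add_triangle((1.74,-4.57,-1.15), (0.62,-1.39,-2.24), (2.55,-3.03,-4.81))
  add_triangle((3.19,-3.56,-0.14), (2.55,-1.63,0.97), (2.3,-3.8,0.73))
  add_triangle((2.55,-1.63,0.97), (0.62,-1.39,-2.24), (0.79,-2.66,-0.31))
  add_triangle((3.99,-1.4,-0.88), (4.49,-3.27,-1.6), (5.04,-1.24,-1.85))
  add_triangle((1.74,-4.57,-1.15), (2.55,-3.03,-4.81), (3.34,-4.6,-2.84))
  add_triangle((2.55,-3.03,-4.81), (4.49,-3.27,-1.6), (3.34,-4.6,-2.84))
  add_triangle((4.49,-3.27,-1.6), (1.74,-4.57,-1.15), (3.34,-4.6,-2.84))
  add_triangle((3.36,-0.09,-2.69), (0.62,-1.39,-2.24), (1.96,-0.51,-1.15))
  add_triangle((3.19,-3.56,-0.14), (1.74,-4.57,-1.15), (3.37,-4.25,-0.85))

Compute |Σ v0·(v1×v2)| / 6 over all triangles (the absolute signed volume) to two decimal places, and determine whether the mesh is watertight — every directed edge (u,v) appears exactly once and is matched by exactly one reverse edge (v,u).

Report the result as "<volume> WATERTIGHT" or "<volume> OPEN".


30.61 WATERTIGHT

Per-triangle v0·(v1×v2)/6:
  t1: +2.0250
  t2: +1.9082
  t3: -0.4050
  t4: +0.1568
  t5: -1.5822
  t6: +2.6197
  t7: +0.2959
  t8: -1.5811
  t9: -0.1501
  t10: +1.5794
  t11: +8.1915
  t12: +0.7627
  t13: +0.7623
  t14: +1.8650
  t15: +1.0146
  t16: +1.7305
  t17: +1.2465
  t18: -2.0098
  t19: +1.0464
  t20: +3.1080
  t21: +4.8800
  t22: +3.2180
  t23: -0.7691
  t24: +0.7019
Σ = +30.6150 → |volume| = 30.61

Directed edges: 72 total, each appears once with its reverse present → watertight.


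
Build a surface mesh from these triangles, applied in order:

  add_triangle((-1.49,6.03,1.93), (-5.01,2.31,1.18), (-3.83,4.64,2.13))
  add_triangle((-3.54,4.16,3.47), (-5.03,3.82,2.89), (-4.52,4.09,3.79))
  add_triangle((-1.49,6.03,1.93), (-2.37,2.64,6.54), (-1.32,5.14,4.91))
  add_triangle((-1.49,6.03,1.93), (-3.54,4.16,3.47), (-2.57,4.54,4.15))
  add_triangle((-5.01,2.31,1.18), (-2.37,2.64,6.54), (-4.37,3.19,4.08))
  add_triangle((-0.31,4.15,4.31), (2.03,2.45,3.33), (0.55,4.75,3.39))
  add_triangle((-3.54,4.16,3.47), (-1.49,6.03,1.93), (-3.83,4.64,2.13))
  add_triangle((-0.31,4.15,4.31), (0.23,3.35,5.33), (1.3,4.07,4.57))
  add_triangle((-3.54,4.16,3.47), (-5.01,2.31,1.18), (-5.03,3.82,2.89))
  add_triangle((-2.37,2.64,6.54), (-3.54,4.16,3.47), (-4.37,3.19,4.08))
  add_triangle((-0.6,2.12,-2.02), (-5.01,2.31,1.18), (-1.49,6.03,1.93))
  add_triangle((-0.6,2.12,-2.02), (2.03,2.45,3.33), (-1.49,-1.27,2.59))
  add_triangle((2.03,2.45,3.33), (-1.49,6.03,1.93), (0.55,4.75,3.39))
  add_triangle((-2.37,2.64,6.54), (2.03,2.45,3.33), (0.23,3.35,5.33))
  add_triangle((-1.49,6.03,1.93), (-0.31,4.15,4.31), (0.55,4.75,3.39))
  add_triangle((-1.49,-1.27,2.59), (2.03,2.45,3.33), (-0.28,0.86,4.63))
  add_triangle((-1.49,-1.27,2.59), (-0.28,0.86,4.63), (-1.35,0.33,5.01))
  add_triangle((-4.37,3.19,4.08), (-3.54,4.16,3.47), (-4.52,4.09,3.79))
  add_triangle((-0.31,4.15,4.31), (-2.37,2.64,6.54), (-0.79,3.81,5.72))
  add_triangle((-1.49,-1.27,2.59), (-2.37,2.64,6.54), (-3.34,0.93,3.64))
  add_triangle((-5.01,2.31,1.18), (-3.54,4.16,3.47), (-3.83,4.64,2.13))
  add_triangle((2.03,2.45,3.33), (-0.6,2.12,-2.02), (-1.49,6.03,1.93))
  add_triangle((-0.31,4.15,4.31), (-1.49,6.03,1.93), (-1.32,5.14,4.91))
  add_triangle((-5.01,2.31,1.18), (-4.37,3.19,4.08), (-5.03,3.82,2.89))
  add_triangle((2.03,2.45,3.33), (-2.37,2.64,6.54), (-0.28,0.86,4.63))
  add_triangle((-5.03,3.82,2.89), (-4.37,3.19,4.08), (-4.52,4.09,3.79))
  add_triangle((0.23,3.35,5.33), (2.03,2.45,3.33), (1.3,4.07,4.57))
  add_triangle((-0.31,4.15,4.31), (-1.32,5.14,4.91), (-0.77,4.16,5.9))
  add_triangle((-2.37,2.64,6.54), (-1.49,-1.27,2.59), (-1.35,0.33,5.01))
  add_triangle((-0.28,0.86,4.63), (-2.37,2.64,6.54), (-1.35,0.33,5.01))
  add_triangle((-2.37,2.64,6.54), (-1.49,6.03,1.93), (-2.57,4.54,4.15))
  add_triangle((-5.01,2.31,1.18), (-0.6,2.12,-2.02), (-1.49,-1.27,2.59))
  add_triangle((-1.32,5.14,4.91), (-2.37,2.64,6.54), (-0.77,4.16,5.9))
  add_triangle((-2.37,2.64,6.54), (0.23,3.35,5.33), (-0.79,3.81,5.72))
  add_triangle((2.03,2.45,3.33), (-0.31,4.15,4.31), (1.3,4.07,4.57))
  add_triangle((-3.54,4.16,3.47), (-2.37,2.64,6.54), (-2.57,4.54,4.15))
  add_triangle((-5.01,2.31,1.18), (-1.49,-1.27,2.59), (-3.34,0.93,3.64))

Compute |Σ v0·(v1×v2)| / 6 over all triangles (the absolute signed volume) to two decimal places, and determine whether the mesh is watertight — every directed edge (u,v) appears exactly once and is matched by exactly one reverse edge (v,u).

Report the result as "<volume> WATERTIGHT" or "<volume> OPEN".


94.21 OPEN

Per-triangle v0·(v1×v2)/6:
  t1: +1.6887
  t2: +0.6804
  t3: +5.3503
  t4: +3.6962
  t5: +1.9279
  t6: +2.8536
  t7: +4.1392
  t8: +1.9395
  t9: +0.2958
  t10: +4.8574
  t11: +12.0730
  t12: -5.0294
  t13: +0.5417
  t14: +1.6229
  t15: +3.8210
  t16: +1.1307
  t17: +0.7968
  t18: +0.5885
  t19: +1.3220
  t20: +4.7764
  t21: +3.7348
  t22: +6.9524
  t23: +2.4971
  t24: +2.1498
  t25: +5.2446
  t26: +0.9935
  t27: +1.6571
  t28: +1.1587
  t29: +2.1922
  t30: +2.0666
  t31: +3.6331
  t32: +0.0854
  t33: +3.8189
  t34: +1.8607
  t35: -0.3464
  t36: +3.9210
  t37: +3.5222
Σ = +94.2146 → |volume| = 94.21

Directed edges: 111 total; 9 unmatched, e.g. (-5.01,2.31,1.18)→(-2.37,2.64,6.54) → open.


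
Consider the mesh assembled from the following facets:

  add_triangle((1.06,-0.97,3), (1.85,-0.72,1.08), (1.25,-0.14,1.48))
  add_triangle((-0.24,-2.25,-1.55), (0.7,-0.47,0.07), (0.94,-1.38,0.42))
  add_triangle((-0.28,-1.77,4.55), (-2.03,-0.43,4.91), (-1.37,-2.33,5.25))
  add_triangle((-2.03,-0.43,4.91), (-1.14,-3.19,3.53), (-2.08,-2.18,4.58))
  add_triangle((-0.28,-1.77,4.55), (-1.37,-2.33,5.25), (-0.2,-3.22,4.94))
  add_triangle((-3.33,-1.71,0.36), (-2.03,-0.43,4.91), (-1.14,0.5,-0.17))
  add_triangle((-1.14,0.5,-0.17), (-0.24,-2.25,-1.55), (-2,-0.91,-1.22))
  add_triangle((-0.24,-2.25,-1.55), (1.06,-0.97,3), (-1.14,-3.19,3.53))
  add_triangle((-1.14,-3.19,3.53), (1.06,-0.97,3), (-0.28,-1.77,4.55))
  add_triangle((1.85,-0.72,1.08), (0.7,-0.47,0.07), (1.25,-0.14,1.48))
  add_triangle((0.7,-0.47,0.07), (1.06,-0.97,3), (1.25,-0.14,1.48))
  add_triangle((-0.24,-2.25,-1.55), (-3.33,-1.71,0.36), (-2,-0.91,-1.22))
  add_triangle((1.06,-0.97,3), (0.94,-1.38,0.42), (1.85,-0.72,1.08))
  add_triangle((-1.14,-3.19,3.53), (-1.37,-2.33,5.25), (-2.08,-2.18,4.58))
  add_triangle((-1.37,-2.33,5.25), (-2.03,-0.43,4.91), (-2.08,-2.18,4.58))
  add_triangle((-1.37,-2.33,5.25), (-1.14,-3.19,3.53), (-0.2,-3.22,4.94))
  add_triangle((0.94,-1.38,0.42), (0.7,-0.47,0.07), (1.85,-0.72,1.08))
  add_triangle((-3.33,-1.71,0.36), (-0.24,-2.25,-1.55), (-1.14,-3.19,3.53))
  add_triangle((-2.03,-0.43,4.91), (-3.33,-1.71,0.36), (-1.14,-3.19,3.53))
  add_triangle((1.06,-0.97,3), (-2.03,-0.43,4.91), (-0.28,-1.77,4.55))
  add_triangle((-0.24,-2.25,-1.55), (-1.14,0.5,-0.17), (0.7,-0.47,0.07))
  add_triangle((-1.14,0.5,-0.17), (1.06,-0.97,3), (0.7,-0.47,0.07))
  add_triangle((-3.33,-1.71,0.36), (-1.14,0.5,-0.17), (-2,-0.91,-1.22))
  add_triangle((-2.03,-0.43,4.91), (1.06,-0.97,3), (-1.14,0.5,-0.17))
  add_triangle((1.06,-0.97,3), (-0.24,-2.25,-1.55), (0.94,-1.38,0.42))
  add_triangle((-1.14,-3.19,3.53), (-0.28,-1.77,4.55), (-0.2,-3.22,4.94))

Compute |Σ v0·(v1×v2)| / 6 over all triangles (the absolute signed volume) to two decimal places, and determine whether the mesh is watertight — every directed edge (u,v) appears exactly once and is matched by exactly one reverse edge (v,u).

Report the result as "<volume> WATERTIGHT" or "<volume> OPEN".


33.99 WATERTIGHT

Per-triangle v0·(v1×v2)/6:
  t1: +0.3833
  t2: +0.2250
  t3: +1.5520
  t4: -0.9046
  t5: +1.0534
  t6: +2.9253
  t7: +0.1017
  t8: +3.5990
  t9: +1.5769
  t10: -0.0095
  t11: -0.2769
  t12: +1.7976
  t13: +0.7667
  t14: +1.2286
  t15: +1.4508
  t16: +1.7438
  t17: +0.0981
  t18: +6.2993
  t19: +7.9384
  t20: +1.6551
  t21: -0.0315
  t22: -0.0913
  t23: +0.8461
  t24: +0.2127
  t25: +0.8975
  t26: -1.0518
Σ = +33.9856 → |volume| = 33.99

Directed edges: 78 total, each appears once with its reverse present → watertight.


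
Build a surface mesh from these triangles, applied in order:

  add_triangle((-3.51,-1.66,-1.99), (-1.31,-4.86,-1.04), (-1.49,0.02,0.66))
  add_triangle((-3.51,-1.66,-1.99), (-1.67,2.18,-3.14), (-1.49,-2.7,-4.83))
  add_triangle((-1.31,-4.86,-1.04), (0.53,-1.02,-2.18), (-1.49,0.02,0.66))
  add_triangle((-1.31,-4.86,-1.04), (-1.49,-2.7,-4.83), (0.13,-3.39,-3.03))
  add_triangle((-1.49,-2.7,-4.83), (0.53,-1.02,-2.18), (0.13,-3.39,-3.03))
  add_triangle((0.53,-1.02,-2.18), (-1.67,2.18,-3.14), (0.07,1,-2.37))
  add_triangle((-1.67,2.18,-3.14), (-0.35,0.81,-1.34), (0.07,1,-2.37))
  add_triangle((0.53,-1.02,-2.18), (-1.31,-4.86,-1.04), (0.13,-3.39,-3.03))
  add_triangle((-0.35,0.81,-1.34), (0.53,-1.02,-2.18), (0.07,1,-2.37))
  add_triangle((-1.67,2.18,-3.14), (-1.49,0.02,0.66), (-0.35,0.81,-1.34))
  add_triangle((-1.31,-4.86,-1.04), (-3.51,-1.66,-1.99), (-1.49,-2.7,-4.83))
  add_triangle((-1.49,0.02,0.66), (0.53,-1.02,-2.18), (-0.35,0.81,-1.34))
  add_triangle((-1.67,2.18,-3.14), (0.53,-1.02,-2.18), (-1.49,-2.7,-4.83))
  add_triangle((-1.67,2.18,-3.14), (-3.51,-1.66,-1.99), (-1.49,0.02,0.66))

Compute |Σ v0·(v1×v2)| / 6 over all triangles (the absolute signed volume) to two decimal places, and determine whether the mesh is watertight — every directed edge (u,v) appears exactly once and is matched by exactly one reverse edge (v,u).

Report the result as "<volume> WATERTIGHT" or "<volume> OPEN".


Per-triangle v0·(v1×v2)/6:
  t1: +3.6068
  t2: +9.4837
  t3: -1.9486
  t4: +5.0179
  t5: +1.8122
  t6: +1.1934
  t7: +0.0387
  t8: -0.1560
  t9: -0.2535
  t10: -0.0252
  t11: +9.5390
  t12: -0.7651
  t13: +3.9216
  t14: +3.5440
Σ = +35.0090 → |volume| = 35.01

Directed edges: 42 total, each appears once with its reverse present → watertight.

35.01 WATERTIGHT


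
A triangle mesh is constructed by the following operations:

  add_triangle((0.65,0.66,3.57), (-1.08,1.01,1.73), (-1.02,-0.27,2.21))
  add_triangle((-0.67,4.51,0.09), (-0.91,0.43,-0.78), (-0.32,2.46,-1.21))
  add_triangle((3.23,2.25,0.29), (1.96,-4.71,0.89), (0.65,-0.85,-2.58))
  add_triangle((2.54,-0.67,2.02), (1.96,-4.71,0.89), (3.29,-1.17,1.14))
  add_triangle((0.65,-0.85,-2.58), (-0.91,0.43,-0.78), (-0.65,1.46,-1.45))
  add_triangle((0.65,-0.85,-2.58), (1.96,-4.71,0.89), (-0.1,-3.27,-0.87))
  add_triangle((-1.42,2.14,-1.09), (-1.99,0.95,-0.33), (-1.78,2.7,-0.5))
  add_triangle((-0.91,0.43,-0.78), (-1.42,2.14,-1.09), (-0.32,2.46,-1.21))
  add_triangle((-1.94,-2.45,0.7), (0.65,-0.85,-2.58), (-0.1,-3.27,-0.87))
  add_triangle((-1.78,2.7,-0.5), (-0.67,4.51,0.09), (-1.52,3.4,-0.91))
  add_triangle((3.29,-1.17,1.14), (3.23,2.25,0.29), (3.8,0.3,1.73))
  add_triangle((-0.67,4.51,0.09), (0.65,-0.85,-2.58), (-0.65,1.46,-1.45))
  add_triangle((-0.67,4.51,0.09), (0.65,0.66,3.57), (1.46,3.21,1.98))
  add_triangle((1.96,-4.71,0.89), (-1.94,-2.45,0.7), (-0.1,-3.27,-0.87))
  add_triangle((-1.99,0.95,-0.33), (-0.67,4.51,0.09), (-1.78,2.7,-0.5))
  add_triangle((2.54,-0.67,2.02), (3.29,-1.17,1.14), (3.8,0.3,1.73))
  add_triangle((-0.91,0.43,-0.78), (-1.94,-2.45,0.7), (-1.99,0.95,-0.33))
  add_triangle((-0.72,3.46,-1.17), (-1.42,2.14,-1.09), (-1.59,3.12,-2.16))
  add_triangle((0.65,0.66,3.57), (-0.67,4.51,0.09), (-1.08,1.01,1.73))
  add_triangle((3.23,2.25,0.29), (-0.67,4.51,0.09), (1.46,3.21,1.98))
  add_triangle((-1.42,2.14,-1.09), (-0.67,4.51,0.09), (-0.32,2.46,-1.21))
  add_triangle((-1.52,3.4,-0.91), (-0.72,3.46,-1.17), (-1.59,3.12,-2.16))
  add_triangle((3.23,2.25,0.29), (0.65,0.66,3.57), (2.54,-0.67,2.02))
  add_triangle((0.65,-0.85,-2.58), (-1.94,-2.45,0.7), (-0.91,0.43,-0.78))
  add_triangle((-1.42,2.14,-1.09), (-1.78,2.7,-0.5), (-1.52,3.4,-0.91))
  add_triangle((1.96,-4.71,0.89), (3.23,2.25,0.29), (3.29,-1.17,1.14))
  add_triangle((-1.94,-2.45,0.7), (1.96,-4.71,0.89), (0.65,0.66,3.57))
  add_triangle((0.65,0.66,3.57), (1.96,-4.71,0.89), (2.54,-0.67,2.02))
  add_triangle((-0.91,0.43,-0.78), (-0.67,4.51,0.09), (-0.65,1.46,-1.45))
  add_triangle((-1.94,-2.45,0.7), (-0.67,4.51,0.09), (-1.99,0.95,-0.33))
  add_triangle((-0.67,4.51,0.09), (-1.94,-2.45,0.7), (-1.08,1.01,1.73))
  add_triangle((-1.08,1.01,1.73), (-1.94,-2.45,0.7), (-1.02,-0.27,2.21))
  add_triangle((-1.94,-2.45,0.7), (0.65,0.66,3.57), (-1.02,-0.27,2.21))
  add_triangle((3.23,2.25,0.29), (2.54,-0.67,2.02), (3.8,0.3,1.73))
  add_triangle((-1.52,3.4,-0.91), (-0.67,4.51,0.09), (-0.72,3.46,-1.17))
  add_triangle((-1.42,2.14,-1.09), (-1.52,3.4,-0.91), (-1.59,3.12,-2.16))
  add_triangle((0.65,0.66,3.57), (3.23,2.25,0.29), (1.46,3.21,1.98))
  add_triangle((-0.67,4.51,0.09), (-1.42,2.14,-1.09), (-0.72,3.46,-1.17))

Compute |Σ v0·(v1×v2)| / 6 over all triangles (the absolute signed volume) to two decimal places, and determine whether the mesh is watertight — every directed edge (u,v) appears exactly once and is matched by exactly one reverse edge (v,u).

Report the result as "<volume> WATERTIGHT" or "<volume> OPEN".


Per-triangle v0·(v1×v2)/6:
  t1: +1.1473
  t2: -0.8277
  t3: +9.1297
  t4: +2.5352
  t5: +0.6220
  t6: +3.4887
  t7: +0.4251
  t8: +0.2530
  t9: +1.8946
  t10: +0.5910
  t11: +1.5210
  t12: +1.4167
  t13: +4.1010
  t14: +3.7286
  t15: +0.4081
  t16: +0.9793
  t17: +0.7059
  t18: -0.4223
  t19: +3.4477
  t20: +4.7762
  t21: +1.0817
  t22: +0.6478
  t23: +4.8113
  t24: +1.7964
  t25: +0.2264
  t26: +1.4317
  t27: +8.7557
  t28: +5.1839
  t29: +0.6840
  t30: +1.6451
  t31: +2.4377
  t32: +0.9726
  t33: +1.3483
  t34: +0.4403
  t35: +0.7938
  t36: +0.2906
  t37: +3.9394
  t38: -0.8510
Σ = +75.5568 → |volume| = 75.56

Directed edges: 114 total; 6 unmatched, e.g. (0.65,-0.85,-2.58)→(3.23,2.25,0.29) → open.

75.56 OPEN


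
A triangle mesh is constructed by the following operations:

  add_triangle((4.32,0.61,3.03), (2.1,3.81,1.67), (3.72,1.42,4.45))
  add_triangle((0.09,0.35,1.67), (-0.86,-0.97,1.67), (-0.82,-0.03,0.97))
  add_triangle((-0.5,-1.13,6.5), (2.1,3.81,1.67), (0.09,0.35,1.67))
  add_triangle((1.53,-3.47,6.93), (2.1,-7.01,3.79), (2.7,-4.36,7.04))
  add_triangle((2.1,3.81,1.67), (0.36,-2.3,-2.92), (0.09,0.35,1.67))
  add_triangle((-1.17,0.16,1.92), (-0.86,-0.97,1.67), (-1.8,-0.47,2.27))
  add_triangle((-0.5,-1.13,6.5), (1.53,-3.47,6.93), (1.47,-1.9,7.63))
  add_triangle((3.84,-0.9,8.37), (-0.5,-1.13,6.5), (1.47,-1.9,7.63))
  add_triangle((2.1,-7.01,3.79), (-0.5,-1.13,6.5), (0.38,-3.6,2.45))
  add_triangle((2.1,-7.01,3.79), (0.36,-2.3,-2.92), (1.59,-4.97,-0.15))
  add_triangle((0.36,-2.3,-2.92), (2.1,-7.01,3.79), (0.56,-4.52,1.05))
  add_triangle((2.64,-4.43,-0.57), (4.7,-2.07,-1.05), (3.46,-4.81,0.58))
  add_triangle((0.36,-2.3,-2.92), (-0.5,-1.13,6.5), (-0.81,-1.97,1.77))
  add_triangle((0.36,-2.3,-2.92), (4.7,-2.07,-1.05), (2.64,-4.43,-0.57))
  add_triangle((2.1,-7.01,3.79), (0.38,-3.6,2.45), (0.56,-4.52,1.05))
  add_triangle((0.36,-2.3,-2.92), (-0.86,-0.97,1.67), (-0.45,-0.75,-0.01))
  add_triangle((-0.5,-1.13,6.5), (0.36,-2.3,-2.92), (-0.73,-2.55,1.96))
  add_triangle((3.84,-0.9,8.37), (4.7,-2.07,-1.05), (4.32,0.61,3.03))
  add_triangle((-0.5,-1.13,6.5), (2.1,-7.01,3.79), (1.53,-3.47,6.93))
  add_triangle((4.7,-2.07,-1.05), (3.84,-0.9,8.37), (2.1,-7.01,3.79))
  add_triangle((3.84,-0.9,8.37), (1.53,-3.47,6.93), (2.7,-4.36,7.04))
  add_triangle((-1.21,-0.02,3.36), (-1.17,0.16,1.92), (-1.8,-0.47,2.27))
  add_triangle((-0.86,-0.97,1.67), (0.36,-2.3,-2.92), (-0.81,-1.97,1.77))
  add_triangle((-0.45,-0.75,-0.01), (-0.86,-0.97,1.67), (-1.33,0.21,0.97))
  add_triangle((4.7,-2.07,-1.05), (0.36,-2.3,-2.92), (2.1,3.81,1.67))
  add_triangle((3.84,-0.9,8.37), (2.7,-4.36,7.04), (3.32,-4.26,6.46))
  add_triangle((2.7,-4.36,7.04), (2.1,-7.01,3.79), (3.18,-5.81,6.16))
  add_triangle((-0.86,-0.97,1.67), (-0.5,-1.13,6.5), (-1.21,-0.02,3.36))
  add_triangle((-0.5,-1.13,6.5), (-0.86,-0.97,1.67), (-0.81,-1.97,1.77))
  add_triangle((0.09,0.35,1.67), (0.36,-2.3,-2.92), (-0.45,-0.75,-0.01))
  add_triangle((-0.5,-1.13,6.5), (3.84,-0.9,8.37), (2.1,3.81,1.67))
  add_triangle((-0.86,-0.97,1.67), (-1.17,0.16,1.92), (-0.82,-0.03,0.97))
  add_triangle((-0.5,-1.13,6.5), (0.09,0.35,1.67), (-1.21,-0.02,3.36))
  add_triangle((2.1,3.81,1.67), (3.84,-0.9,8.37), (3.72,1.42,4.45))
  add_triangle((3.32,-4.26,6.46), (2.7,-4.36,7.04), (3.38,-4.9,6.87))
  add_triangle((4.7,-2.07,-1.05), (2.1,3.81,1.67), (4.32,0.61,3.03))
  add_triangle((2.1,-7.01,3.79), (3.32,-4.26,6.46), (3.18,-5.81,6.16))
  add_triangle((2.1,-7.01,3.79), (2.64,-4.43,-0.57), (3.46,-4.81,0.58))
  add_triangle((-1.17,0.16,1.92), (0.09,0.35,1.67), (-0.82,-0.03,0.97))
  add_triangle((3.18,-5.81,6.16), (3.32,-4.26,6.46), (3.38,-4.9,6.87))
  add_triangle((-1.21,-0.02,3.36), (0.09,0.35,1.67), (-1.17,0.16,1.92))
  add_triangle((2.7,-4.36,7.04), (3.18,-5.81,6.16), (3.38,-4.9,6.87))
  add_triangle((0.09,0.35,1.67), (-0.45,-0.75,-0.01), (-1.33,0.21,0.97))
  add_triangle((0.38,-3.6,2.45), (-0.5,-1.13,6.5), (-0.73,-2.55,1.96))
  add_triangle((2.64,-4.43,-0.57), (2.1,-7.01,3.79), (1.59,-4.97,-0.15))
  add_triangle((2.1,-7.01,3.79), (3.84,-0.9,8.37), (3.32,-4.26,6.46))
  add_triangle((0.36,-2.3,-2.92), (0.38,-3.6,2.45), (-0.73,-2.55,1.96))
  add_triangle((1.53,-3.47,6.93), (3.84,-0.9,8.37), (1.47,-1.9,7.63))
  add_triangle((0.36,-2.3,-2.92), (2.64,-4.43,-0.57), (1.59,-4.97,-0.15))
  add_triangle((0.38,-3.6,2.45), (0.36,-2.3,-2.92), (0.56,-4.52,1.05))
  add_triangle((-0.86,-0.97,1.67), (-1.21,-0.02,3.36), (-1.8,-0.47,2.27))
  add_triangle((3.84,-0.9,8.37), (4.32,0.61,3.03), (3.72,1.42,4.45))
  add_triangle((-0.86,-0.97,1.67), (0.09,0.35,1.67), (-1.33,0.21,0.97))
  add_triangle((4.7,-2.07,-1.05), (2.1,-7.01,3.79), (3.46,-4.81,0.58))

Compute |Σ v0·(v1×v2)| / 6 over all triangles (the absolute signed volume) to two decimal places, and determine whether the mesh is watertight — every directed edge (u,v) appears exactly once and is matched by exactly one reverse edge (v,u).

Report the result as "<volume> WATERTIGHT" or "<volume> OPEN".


201.96 WATERTIGHT

Per-triangle v0·(v1×v2)/6:
  t1: +4.5298
  t2: -0.2588
  t3: +0.5754
  t4: +5.5469
  t5: -1.4426
  t6: -0.1812
  t7: +3.7658
  t8: +4.0230
  t9: +4.3123
  t10: +1.5825
  t11: +3.3269
  t12: +3.4118
  t13: +2.2934
  t14: +7.3007
  t15: +1.6046
  t16: +0.2656
  t17: -2.0858
  t18: +15.6864
  t19: +8.3259
  t20: +46.6260
  t21: +6.2761
  t22: +0.2167
  t23: +0.4127
  t24: +0.2727
  t25: +6.9436
  t26: +4.4259
  t27: +2.9593
  t28: +1.1477
  t29: +0.8212
  t30: -0.3189
  t31: +18.5772
  t32: +0.0868
  t33: +0.7936
  t34: +5.8086
  t35: +0.4112
  t36: +10.6075
  t37: +0.2175
  t38: +3.8952
  t39: -0.0238
  t40: +0.2893
  t41: +0.1628
  t42: +1.1254
  t43: -0.2886
  t44: +3.3523
  t45: +4.0014
  t46: -1.4848
  t47: +2.6731
  t48: +5.2343
  t49: +3.0230
  t50: +0.0806
  t51: +0.4621
  t52: +5.5684
  t53: +0.5096
  t54: +4.5144
Σ = +201.9629 → |volume| = 201.96

Directed edges: 162 total, each appears once with its reverse present → watertight.


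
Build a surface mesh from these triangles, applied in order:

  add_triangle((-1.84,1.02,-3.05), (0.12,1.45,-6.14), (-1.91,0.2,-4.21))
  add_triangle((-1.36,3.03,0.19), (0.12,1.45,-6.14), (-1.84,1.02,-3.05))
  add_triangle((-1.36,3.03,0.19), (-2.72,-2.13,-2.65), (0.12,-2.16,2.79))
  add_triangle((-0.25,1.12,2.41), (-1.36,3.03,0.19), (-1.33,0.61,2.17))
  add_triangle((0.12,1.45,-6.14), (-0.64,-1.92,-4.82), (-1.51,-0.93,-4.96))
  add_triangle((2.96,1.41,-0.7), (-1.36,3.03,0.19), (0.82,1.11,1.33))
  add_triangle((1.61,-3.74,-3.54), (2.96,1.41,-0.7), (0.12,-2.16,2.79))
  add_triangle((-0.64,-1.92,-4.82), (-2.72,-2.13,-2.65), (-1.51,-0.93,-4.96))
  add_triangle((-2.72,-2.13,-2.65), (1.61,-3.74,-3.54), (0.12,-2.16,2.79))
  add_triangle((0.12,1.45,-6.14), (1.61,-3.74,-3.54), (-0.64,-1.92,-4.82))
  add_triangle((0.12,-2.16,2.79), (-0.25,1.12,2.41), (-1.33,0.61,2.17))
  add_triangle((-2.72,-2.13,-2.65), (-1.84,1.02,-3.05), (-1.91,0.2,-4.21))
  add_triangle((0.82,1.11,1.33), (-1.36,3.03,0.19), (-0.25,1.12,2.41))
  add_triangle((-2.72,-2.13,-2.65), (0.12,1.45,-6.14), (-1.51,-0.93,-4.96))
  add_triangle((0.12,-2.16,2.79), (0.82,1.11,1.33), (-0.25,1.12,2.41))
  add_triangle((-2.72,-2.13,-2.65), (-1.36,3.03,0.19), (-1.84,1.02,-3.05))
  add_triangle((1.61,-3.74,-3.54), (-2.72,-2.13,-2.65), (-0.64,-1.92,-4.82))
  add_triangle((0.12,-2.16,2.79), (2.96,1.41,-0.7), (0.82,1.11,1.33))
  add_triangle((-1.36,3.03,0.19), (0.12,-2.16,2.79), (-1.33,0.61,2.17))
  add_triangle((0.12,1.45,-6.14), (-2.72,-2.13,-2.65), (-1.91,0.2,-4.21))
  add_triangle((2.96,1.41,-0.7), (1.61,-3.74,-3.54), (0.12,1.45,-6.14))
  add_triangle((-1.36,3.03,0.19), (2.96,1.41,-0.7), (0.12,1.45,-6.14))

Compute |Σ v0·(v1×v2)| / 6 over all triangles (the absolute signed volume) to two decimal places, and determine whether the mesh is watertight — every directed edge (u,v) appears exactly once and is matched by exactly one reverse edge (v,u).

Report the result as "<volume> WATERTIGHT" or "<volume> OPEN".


103.88 WATERTIGHT

Per-triangle v0·(v1×v2)/6:
  t1: +2.1550
  t2: +5.5613
  t3: +6.5103
  t4: +1.5200
  t5: +3.4503
  t6: +2.8117
  t7: +9.7220
  t8: +2.7243
  t9: +11.2799
  t10: +8.2603
  t11: +1.5996
  t12: +1.6542
  t13: +1.3967
  t14: +1.4286
  t15: +1.4109
  t16: +4.0243
  t17: +6.2276
  t18: +2.6671
  t19: -0.6459
  t20: +3.3657
  t21: +15.7595
  t22: +10.9985
Σ = +103.8821 → |volume| = 103.88

Directed edges: 66 total, each appears once with its reverse present → watertight.


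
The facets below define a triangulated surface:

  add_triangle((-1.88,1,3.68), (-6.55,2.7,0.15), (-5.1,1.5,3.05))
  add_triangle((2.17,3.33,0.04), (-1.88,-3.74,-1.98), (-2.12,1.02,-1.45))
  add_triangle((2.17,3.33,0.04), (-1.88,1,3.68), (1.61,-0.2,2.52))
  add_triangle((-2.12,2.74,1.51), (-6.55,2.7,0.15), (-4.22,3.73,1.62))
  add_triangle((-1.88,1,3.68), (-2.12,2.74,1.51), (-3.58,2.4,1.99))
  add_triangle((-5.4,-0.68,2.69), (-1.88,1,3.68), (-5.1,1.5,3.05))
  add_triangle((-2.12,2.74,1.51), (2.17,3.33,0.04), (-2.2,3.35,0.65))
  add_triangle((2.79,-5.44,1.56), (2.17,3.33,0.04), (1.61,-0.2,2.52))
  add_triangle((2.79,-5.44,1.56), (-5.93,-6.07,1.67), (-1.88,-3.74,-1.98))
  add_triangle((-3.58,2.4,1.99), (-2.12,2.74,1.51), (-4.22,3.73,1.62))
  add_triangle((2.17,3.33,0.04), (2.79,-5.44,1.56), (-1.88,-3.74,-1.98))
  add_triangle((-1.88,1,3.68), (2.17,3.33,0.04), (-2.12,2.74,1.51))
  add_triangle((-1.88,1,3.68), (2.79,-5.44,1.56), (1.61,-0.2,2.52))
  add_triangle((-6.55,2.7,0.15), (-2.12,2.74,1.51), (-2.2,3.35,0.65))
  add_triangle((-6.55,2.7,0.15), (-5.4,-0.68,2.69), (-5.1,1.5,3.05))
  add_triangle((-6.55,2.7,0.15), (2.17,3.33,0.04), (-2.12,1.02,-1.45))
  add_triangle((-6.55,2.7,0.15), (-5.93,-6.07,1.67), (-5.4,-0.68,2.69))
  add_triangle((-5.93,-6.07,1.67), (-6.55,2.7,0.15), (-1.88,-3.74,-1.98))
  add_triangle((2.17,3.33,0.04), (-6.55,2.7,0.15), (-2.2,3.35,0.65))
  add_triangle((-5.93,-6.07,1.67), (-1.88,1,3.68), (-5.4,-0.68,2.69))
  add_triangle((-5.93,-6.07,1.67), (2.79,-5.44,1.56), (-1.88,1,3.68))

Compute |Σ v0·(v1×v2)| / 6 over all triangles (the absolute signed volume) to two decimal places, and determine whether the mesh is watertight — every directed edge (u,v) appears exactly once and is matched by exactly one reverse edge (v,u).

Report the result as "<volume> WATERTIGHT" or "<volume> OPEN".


Per-triangle v0·(v1×v2)/6:
  t1: +3.1119
  t2: +3.4428
  t3: +7.0870
  t4: -0.0723
  t5: +2.1249
  t6: +4.7224
  t7: +2.2714
  t8: +7.2987
  t9: +24.7844
  t10: +0.7493
  t11: +7.3062
  t12: +5.8752
  t13: +8.4740
  t14: +2.6763
  t15: +7.6177
  t16: +6.9252
  t17: +18.9869
  t18: +26.3659
  t19: +2.5261
  t20: +11.7146
  t21: +32.6114
Σ = +186.6001 → |volume| = 186.60

Directed edges: 63 total; 7 unmatched, e.g. (-1.88,1,3.68)→(-6.55,2.7,0.15) → open.

186.60 OPEN


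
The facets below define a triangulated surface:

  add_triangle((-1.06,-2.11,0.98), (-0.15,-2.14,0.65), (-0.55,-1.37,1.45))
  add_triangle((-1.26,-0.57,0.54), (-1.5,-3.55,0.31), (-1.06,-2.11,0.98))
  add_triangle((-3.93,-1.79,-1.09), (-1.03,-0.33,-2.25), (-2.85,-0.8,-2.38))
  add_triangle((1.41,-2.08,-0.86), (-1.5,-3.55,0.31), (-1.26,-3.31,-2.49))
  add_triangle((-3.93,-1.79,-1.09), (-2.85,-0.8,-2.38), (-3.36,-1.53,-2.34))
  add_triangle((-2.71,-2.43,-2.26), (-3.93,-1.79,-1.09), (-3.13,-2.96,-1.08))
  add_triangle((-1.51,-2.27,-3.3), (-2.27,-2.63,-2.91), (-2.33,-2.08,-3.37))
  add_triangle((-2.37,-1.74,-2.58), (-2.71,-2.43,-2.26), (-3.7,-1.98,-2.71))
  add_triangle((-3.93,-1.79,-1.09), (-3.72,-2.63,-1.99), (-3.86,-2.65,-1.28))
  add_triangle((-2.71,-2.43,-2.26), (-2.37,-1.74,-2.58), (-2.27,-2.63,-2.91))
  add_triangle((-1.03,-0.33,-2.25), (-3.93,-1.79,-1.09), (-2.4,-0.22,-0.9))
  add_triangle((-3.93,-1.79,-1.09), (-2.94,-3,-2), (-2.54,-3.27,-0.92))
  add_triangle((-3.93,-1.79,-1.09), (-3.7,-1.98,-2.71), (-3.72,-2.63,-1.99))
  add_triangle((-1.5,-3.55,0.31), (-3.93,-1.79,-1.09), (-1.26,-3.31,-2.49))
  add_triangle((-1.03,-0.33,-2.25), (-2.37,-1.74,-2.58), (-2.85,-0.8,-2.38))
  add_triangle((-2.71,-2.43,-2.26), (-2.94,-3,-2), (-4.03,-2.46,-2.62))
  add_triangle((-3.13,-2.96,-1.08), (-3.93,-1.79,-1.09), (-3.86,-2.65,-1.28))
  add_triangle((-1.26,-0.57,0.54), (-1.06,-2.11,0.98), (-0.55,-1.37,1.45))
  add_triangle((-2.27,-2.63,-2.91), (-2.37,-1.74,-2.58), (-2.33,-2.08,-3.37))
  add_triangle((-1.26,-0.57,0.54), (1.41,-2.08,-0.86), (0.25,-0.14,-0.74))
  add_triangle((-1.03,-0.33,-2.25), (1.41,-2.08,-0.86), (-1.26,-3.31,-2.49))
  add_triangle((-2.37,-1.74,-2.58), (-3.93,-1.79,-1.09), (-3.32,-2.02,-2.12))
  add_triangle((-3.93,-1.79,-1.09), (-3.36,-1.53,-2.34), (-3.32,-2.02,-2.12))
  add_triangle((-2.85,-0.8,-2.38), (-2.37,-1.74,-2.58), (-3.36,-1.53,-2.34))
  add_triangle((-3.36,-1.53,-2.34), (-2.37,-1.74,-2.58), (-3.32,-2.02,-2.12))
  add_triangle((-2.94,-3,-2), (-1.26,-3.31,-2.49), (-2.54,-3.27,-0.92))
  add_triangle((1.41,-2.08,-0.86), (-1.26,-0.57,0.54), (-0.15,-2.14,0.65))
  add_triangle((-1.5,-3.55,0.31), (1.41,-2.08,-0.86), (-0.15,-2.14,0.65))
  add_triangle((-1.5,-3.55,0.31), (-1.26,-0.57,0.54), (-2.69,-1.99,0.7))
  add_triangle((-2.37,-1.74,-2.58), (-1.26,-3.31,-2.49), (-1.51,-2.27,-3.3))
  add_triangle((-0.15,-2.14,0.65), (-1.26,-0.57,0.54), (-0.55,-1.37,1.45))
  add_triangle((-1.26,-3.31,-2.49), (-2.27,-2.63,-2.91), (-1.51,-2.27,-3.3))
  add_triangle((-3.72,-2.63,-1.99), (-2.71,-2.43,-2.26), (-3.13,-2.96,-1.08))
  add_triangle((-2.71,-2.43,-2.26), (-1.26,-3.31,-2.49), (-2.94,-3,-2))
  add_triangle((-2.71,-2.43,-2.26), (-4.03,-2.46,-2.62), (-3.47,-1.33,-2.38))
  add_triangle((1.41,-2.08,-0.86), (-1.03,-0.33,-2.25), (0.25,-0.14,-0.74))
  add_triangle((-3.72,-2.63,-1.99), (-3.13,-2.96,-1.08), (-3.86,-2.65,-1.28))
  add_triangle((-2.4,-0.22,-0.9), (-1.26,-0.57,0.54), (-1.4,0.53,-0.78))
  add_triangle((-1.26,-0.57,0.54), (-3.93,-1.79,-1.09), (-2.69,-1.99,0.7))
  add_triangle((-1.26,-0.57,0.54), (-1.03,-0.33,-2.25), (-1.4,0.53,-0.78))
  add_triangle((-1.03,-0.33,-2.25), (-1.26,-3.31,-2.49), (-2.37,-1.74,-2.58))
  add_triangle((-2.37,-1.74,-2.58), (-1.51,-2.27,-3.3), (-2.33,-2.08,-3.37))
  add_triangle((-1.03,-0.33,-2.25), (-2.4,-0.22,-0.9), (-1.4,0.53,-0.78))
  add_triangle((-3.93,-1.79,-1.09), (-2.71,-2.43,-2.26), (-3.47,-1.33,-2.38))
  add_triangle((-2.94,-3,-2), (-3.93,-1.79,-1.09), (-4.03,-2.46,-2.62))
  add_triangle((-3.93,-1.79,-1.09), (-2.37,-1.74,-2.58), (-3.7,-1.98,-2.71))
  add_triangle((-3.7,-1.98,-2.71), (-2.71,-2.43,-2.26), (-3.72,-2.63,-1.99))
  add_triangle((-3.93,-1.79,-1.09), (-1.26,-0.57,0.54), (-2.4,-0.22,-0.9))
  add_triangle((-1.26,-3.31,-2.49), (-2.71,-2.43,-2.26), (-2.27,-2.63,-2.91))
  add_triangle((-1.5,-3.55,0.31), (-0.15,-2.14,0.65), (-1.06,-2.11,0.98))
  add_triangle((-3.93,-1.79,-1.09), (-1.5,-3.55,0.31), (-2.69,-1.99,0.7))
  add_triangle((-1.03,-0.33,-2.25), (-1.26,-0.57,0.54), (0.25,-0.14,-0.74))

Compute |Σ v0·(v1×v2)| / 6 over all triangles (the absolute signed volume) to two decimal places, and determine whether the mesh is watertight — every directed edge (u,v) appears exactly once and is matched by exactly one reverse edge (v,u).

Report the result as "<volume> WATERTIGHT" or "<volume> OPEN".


Per-triangle v0·(v1×v2)/6:
  t1: +0.2814
  t2: +0.4310
  t3: -0.4960
  t4: +3.6781
  t5: +0.4590
  t6: -1.3500
  t7: +0.3952
  t8: +0.4300
  t9: +0.4315
  t10: +0.3390
  t11: +1.1020
  t12: +1.4051
  t13: +0.8469
  t14: +5.3205
  t15: +0.6979
  t16: +0.3571
  t17: +0.0867
  t18: +0.2920
  t19: +0.2532
  t20: -0.3476
  t21: +2.0798
  t22: -0.1207
  t23: +0.4687
  t24: +0.4053
  t25: +0.3356
  t26: +1.3439
  t27: -0.4456
  t28: +1.0920
  t29: +0.2190
  t30: -1.0472
  t31: -0.3905
  t32: +0.7827
  t33: +0.5648
  t34: +0.6814
  t35: +0.3284
  t36: +0.4101
  t37: +0.3927
  t38: +0.2203
  t39: +0.4493
  t40: -0.6181
  t41: +1.2516
  t42: -0.1407
  t43: +0.5148
  t44: -1.3577
  t45: +1.1498
  t46: -0.3573
  t47: +0.5523
  t48: +0.5093
  t49: +0.6149
  t50: +0.4013
  t51: +2.3517
  t52: -0.1611
Σ = +27.0937 → |volume| = 27.09

Directed edges: 156 total; 6 unmatched, e.g. (-2.54,-3.27,-0.92)→(-3.93,-1.79,-1.09) → open.

27.09 OPEN
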